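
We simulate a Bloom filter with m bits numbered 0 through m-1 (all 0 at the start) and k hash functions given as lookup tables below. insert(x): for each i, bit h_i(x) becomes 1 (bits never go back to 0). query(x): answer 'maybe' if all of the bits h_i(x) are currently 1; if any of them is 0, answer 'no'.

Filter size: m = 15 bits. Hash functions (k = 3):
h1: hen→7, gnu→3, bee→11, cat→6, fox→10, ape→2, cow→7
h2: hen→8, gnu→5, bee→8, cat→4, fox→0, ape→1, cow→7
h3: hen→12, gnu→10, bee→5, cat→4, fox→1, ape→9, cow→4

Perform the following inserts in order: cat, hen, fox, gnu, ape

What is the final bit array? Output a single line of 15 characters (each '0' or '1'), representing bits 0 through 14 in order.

Start: bits=000000000000000
After insert 'cat': sets bits 4 6 -> bits=000010100000000
After insert 'hen': sets bits 7 8 12 -> bits=000010111000100
After insert 'fox': sets bits 0 1 10 -> bits=110010111010100
After insert 'gnu': sets bits 3 5 10 -> bits=110111111010100
After insert 'ape': sets bits 1 2 9 -> bits=111111111110100

Answer: 111111111110100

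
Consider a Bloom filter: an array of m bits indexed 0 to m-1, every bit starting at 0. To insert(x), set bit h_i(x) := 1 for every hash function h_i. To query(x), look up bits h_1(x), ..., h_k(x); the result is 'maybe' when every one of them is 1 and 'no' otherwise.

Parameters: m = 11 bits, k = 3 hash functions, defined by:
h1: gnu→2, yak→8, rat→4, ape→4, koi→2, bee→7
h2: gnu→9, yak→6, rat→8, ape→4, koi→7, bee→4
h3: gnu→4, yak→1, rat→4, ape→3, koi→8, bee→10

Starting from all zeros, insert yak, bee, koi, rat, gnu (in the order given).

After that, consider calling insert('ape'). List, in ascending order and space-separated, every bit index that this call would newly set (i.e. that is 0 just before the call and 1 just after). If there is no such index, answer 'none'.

Answer: 3

Derivation:
Start: bits=00000000000
After insert 'yak': sets bits 1 6 8 -> bits=01000010100
After insert 'bee': sets bits 4 7 10 -> bits=01001011101
After insert 'koi': sets bits 2 7 8 -> bits=01101011101
After insert 'rat': sets bits 4 8 -> bits=01101011101
After insert 'gnu': sets bits 2 4 9 -> bits=01101011111
insert 'ape' would touch bits 3 4; currently bit3=0, bit4=1
Bits that are 0 among those (would change 0->1): 3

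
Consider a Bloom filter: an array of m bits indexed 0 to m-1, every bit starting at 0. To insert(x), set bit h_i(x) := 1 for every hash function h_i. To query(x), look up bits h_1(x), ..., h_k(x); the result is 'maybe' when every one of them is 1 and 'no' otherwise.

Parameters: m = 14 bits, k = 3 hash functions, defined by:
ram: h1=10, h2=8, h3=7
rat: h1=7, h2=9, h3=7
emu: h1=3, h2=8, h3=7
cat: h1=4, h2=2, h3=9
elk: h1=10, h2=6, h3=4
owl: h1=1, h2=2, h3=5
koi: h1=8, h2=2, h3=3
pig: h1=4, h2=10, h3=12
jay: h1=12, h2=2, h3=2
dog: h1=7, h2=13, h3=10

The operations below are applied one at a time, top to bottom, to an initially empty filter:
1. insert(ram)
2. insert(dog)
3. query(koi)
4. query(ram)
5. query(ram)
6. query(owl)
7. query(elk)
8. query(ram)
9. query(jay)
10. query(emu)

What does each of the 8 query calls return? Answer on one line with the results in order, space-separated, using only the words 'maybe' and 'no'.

Answer: no maybe maybe no no maybe no no

Derivation:
Start: bits=00000000000000
Op 1: insert ram -> sets bits 7 8 10 -> bits=00000001101000
Op 2: insert dog -> sets bits 7 10 13 -> bits=00000001101001
Op 3: query koi -> checks bit2=0, bit3=0, bit8=1 (has a 0) -> no
Op 4: query ram -> checks bit7=1, bit8=1, bit10=1 (all 1) -> maybe
Op 5: query ram -> checks bit7=1, bit8=1, bit10=1 (all 1) -> maybe
Op 6: query owl -> checks bit1=0, bit2=0, bit5=0 (has a 0) -> no
Op 7: query elk -> checks bit4=0, bit6=0, bit10=1 (has a 0) -> no
Op 8: query ram -> checks bit7=1, bit8=1, bit10=1 (all 1) -> maybe
Op 9: query jay -> checks bit2=0, bit12=0 (has a 0) -> no
Op 10: query emu -> checks bit3=0, bit7=1, bit8=1 (has a 0) -> no
Query results in order: no maybe maybe no no maybe no no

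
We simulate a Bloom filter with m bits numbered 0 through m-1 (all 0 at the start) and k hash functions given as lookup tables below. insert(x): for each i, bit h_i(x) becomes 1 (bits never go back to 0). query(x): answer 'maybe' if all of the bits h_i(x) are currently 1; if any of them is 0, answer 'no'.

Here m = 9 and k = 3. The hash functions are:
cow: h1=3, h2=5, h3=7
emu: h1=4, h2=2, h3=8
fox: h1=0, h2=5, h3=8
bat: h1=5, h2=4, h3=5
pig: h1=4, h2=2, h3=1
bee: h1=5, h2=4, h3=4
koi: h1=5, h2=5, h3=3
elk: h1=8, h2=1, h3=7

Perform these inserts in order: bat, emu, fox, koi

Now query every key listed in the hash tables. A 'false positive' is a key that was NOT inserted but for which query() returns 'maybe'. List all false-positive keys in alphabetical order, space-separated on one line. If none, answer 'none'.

Start: bits=000000000
After insert 'bat': sets bits 4 5 -> bits=000011000
After insert 'emu': sets bits 2 4 8 -> bits=001011001
After insert 'fox': sets bits 0 5 8 -> bits=101011001
After insert 'koi': sets bits 3 5 -> bits=101111001
Not inserted: bee cow elk pig — query each against bits=101111001:
query bee: checks bit4=1, bit5=1 (all 1) -> maybe => FALSE POSITIVE
query cow: checks bit3=1, bit5=1, bit7=0 (has a 0) -> no => not a false positive
query elk: checks bit1=0, bit7=0, bit8=1 (has a 0) -> no => not a false positive
query pig: checks bit1=0, bit2=1, bit4=1 (has a 0) -> no => not a false positive
False positives (alphabetical): bee

Answer: bee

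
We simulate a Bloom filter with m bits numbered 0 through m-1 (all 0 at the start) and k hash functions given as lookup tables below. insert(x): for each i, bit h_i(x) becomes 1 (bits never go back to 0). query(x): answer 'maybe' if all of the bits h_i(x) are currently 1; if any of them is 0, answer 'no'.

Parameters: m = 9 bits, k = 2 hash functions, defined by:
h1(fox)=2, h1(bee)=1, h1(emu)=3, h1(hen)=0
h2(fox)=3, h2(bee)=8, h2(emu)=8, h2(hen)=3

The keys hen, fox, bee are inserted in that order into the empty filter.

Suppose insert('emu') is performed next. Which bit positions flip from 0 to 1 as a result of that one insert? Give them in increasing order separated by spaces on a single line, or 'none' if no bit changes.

Answer: none

Derivation:
Start: bits=000000000
After insert 'hen': sets bits 0 3 -> bits=100100000
After insert 'fox': sets bits 2 3 -> bits=101100000
After insert 'bee': sets bits 1 8 -> bits=111100001
insert 'emu' would touch bits 3 8; currently bit3=1, bit8=1
Bits that are 0 among those (would change 0->1): none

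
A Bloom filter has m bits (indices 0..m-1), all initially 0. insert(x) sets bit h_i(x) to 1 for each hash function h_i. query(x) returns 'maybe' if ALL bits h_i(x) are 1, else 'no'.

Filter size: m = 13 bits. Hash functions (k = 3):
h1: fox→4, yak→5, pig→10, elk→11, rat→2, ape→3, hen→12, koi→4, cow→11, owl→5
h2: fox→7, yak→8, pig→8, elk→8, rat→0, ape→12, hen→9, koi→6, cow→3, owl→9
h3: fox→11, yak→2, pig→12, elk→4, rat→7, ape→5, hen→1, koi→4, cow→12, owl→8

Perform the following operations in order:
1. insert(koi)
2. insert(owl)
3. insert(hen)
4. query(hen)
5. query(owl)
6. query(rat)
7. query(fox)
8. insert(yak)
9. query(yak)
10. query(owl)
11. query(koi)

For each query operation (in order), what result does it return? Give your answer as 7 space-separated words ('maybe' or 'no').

Answer: maybe maybe no no maybe maybe maybe

Derivation:
Start: bits=0000000000000
Op 1: insert koi -> sets bits 4 6 -> bits=0000101000000
Op 2: insert owl -> sets bits 5 8 9 -> bits=0000111011000
Op 3: insert hen -> sets bits 1 9 12 -> bits=0100111011001
Op 4: query hen -> checks bit1=1, bit9=1, bit12=1 (all 1) -> maybe
Op 5: query owl -> checks bit5=1, bit8=1, bit9=1 (all 1) -> maybe
Op 6: query rat -> checks bit0=0, bit2=0, bit7=0 (has a 0) -> no
Op 7: query fox -> checks bit4=1, bit7=0, bit11=0 (has a 0) -> no
Op 8: insert yak -> sets bits 2 5 8 -> bits=0110111011001
Op 9: query yak -> checks bit2=1, bit5=1, bit8=1 (all 1) -> maybe
Op 10: query owl -> checks bit5=1, bit8=1, bit9=1 (all 1) -> maybe
Op 11: query koi -> checks bit4=1, bit6=1 (all 1) -> maybe
Query results in order: maybe maybe no no maybe maybe maybe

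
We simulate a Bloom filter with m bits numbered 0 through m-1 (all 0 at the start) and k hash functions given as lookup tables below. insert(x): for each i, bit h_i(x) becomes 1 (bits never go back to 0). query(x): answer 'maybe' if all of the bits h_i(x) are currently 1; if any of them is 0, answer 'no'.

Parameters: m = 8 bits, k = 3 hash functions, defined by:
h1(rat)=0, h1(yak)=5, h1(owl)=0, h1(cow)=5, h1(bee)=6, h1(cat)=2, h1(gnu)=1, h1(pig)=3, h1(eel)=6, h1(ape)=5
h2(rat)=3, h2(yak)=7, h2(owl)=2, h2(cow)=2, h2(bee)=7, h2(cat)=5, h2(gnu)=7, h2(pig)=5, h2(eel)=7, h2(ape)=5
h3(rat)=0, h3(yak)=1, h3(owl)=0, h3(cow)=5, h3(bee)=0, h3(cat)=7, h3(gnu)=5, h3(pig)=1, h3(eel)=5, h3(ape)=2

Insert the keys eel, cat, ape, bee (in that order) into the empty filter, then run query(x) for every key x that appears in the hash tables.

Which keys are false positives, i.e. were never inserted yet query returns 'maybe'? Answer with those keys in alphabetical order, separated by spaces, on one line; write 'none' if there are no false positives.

Start: bits=00000000
After insert 'eel': sets bits 5 6 7 -> bits=00000111
After insert 'cat': sets bits 2 5 7 -> bits=00100111
After insert 'ape': sets bits 2 5 -> bits=00100111
After insert 'bee': sets bits 0 6 7 -> bits=10100111
Not inserted: cow gnu owl pig rat yak — query each against bits=10100111:
query cow: checks bit2=1, bit5=1 (all 1) -> maybe => FALSE POSITIVE
query gnu: checks bit1=0, bit5=1, bit7=1 (has a 0) -> no => not a false positive
query owl: checks bit0=1, bit2=1 (all 1) -> maybe => FALSE POSITIVE
query pig: checks bit1=0, bit3=0, bit5=1 (has a 0) -> no => not a false positive
query rat: checks bit0=1, bit3=0 (has a 0) -> no => not a false positive
query yak: checks bit1=0, bit5=1, bit7=1 (has a 0) -> no => not a false positive
False positives (alphabetical): cow owl

Answer: cow owl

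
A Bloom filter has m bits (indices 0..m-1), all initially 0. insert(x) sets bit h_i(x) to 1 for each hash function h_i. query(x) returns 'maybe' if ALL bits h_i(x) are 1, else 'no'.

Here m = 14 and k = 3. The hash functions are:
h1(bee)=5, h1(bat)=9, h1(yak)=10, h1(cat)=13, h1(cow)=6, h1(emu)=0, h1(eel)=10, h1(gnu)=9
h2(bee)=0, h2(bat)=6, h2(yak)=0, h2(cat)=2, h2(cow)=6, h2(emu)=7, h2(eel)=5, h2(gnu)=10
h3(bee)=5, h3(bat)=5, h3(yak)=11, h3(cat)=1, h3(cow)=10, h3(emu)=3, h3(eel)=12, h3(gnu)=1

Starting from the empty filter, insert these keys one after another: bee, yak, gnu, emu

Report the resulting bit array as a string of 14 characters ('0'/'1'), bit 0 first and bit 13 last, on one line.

Answer: 11010101011100

Derivation:
Start: bits=00000000000000
After insert 'bee': sets bits 0 5 -> bits=10000100000000
After insert 'yak': sets bits 0 10 11 -> bits=10000100001100
After insert 'gnu': sets bits 1 9 10 -> bits=11000100011100
After insert 'emu': sets bits 0 3 7 -> bits=11010101011100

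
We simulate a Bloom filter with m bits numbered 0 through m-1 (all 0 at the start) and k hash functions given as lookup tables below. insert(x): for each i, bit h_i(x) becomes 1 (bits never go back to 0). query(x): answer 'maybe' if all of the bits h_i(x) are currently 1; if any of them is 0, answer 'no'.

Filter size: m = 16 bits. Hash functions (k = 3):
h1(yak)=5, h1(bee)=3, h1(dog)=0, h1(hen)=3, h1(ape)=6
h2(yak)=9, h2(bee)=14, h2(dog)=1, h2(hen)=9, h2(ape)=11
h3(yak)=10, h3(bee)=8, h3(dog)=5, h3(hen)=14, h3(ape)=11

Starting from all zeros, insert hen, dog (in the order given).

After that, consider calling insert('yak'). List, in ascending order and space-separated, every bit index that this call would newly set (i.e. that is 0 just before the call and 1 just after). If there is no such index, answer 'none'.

Start: bits=0000000000000000
After insert 'hen': sets bits 3 9 14 -> bits=0001000001000010
After insert 'dog': sets bits 0 1 5 -> bits=1101010001000010
insert 'yak' would touch bits 5 9 10; currently bit5=1, bit9=1, bit10=0
Bits that are 0 among those (would change 0->1): 10

Answer: 10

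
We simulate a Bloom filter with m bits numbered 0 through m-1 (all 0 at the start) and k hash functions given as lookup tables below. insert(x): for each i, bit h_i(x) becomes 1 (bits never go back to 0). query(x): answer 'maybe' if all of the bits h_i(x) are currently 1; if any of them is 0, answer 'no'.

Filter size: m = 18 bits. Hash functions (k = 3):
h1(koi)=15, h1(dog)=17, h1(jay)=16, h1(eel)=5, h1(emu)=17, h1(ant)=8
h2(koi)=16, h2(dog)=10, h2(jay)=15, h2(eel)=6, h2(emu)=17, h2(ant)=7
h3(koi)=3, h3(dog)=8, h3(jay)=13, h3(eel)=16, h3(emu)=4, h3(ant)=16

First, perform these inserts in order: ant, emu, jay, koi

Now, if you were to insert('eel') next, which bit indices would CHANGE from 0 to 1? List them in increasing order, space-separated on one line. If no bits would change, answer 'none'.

Answer: 5 6

Derivation:
Start: bits=000000000000000000
After insert 'ant': sets bits 7 8 16 -> bits=000000011000000010
After insert 'emu': sets bits 4 17 -> bits=000010011000000011
After insert 'jay': sets bits 13 15 16 -> bits=000010011000010111
After insert 'koi': sets bits 3 15 16 -> bits=000110011000010111
insert 'eel' would touch bits 5 6 16; currently bit5=0, bit6=0, bit16=1
Bits that are 0 among those (would change 0->1): 5 6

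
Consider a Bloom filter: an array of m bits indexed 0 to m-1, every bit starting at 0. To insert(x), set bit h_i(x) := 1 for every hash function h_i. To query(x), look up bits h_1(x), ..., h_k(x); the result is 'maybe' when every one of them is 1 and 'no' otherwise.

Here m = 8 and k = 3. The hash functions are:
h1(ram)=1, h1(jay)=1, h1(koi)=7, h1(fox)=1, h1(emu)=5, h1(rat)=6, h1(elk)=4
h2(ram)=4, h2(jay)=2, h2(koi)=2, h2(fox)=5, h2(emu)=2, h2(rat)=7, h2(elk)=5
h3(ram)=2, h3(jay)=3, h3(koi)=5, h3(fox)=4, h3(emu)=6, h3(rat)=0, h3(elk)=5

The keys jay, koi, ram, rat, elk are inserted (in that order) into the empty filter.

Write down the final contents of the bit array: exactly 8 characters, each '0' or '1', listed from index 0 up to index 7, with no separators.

Answer: 11111111

Derivation:
Start: bits=00000000
After insert 'jay': sets bits 1 2 3 -> bits=01110000
After insert 'koi': sets bits 2 5 7 -> bits=01110101
After insert 'ram': sets bits 1 2 4 -> bits=01111101
After insert 'rat': sets bits 0 6 7 -> bits=11111111
After insert 'elk': sets bits 4 5 -> bits=11111111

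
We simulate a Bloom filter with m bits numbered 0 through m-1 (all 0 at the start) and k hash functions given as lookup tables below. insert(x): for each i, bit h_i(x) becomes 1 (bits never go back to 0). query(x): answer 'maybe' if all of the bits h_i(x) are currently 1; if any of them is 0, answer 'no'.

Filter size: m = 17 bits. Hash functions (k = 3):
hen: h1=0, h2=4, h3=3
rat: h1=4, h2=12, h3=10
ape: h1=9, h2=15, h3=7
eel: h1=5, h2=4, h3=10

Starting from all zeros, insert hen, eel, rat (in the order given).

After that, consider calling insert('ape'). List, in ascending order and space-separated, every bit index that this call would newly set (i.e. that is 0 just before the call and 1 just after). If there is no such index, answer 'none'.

Answer: 7 9 15

Derivation:
Start: bits=00000000000000000
After insert 'hen': sets bits 0 3 4 -> bits=10011000000000000
After insert 'eel': sets bits 4 5 10 -> bits=10011100001000000
After insert 'rat': sets bits 4 10 12 -> bits=10011100001010000
insert 'ape' would touch bits 7 9 15; currently bit7=0, bit9=0, bit15=0
Bits that are 0 among those (would change 0->1): 7 9 15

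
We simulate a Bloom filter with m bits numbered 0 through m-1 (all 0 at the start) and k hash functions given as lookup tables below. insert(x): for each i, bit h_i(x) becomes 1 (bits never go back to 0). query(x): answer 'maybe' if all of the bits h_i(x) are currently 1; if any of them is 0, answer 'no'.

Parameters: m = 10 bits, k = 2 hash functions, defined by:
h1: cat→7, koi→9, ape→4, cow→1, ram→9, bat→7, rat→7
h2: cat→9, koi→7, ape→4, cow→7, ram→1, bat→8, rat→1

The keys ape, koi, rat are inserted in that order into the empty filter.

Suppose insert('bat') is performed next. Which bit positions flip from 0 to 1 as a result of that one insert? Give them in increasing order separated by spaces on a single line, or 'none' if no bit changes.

Answer: 8

Derivation:
Start: bits=0000000000
After insert 'ape': sets bits 4 -> bits=0000100000
After insert 'koi': sets bits 7 9 -> bits=0000100101
After insert 'rat': sets bits 1 7 -> bits=0100100101
insert 'bat' would touch bits 7 8; currently bit7=1, bit8=0
Bits that are 0 among those (would change 0->1): 8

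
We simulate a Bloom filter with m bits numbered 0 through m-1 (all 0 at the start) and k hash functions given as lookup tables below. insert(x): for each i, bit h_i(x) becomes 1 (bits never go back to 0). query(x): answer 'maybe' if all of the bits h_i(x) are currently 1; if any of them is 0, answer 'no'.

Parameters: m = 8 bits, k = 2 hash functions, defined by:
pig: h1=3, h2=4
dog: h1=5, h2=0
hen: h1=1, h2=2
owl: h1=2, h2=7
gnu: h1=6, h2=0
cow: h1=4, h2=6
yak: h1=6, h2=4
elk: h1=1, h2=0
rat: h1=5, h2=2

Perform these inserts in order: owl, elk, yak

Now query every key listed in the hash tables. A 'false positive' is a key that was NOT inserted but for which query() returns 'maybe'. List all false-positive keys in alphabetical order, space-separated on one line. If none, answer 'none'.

Start: bits=00000000
After insert 'owl': sets bits 2 7 -> bits=00100001
After insert 'elk': sets bits 0 1 -> bits=11100001
After insert 'yak': sets bits 4 6 -> bits=11101011
Not inserted: cow dog gnu hen pig rat — query each against bits=11101011:
query cow: checks bit4=1, bit6=1 (all 1) -> maybe => FALSE POSITIVE
query dog: checks bit0=1, bit5=0 (has a 0) -> no => not a false positive
query gnu: checks bit0=1, bit6=1 (all 1) -> maybe => FALSE POSITIVE
query hen: checks bit1=1, bit2=1 (all 1) -> maybe => FALSE POSITIVE
query pig: checks bit3=0, bit4=1 (has a 0) -> no => not a false positive
query rat: checks bit2=1, bit5=0 (has a 0) -> no => not a false positive
False positives (alphabetical): cow gnu hen

Answer: cow gnu hen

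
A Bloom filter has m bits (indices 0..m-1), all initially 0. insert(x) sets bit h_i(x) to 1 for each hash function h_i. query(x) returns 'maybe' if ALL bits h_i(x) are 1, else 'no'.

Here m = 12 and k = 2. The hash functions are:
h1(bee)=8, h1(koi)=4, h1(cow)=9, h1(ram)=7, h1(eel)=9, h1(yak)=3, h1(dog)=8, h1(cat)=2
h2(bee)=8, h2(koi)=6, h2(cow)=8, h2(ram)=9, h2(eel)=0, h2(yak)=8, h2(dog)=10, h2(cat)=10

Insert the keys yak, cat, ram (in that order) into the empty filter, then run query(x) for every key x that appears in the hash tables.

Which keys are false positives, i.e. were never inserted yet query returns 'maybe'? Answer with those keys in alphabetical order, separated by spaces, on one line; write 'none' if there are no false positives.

Start: bits=000000000000
After insert 'yak': sets bits 3 8 -> bits=000100001000
After insert 'cat': sets bits 2 10 -> bits=001100001010
After insert 'ram': sets bits 7 9 -> bits=001100011110
Not inserted: bee cow dog eel koi — query each against bits=001100011110:
query bee: checks bit8=1 (all 1) -> maybe => FALSE POSITIVE
query cow: checks bit8=1, bit9=1 (all 1) -> maybe => FALSE POSITIVE
query dog: checks bit8=1, bit10=1 (all 1) -> maybe => FALSE POSITIVE
query eel: checks bit0=0, bit9=1 (has a 0) -> no => not a false positive
query koi: checks bit4=0, bit6=0 (has a 0) -> no => not a false positive
False positives (alphabetical): bee cow dog

Answer: bee cow dog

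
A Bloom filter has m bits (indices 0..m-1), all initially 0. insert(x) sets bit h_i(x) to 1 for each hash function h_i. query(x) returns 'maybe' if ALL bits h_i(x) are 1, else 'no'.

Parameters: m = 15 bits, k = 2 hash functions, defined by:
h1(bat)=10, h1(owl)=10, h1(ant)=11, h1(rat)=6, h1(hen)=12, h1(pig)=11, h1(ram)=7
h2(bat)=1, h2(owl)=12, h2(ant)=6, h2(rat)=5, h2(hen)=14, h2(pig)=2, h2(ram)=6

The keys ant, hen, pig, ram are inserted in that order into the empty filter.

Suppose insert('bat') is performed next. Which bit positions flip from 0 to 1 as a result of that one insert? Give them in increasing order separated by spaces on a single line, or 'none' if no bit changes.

Answer: 1 10

Derivation:
Start: bits=000000000000000
After insert 'ant': sets bits 6 11 -> bits=000000100001000
After insert 'hen': sets bits 12 14 -> bits=000000100001101
After insert 'pig': sets bits 2 11 -> bits=001000100001101
After insert 'ram': sets bits 6 7 -> bits=001000110001101
insert 'bat' would touch bits 1 10; currently bit1=0, bit10=0
Bits that are 0 among those (would change 0->1): 1 10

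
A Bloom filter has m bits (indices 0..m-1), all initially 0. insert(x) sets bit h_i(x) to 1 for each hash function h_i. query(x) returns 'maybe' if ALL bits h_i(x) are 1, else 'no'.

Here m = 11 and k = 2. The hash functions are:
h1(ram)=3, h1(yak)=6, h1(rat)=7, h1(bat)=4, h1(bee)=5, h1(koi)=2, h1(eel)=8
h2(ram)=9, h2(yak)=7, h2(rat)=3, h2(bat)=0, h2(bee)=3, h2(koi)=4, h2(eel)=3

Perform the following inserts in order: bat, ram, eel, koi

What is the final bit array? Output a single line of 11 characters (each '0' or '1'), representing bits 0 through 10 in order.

Start: bits=00000000000
After insert 'bat': sets bits 0 4 -> bits=10001000000
After insert 'ram': sets bits 3 9 -> bits=10011000010
After insert 'eel': sets bits 3 8 -> bits=10011000110
After insert 'koi': sets bits 2 4 -> bits=10111000110

Answer: 10111000110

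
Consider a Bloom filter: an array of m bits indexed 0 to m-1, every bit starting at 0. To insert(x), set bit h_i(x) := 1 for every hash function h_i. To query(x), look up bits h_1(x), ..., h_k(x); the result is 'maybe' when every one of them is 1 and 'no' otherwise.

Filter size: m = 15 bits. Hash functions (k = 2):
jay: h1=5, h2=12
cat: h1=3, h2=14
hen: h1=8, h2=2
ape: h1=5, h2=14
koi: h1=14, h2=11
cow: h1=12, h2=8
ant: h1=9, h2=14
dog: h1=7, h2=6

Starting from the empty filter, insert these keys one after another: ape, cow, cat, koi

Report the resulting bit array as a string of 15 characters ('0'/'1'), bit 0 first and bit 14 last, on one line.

Answer: 000101001001101

Derivation:
Start: bits=000000000000000
After insert 'ape': sets bits 5 14 -> bits=000001000000001
After insert 'cow': sets bits 8 12 -> bits=000001001000101
After insert 'cat': sets bits 3 14 -> bits=000101001000101
After insert 'koi': sets bits 11 14 -> bits=000101001001101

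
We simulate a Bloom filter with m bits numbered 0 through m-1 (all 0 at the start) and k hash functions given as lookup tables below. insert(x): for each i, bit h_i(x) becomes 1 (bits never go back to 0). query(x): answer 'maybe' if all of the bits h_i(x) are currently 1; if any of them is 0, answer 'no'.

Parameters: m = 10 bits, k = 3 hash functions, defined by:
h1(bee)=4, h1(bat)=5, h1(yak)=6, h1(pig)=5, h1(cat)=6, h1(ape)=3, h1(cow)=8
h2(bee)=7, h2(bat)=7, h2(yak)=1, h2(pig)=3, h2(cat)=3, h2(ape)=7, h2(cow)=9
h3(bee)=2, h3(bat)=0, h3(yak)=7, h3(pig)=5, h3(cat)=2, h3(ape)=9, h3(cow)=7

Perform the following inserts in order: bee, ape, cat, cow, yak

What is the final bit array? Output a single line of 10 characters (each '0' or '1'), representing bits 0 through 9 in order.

Start: bits=0000000000
After insert 'bee': sets bits 2 4 7 -> bits=0010100100
After insert 'ape': sets bits 3 7 9 -> bits=0011100101
After insert 'cat': sets bits 2 3 6 -> bits=0011101101
After insert 'cow': sets bits 7 8 9 -> bits=0011101111
After insert 'yak': sets bits 1 6 7 -> bits=0111101111

Answer: 0111101111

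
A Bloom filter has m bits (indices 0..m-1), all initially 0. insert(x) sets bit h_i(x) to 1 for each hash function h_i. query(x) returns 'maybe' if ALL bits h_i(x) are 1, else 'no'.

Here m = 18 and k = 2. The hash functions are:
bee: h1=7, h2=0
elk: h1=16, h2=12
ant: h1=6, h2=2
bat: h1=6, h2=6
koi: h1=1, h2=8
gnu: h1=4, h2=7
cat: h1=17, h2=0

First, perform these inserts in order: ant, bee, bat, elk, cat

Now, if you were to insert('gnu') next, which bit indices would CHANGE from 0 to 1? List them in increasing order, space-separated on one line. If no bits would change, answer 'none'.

Answer: 4

Derivation:
Start: bits=000000000000000000
After insert 'ant': sets bits 2 6 -> bits=001000100000000000
After insert 'bee': sets bits 0 7 -> bits=101000110000000000
After insert 'bat': sets bits 6 -> bits=101000110000000000
After insert 'elk': sets bits 12 16 -> bits=101000110000100010
After insert 'cat': sets bits 0 17 -> bits=101000110000100011
insert 'gnu' would touch bits 4 7; currently bit4=0, bit7=1
Bits that are 0 among those (would change 0->1): 4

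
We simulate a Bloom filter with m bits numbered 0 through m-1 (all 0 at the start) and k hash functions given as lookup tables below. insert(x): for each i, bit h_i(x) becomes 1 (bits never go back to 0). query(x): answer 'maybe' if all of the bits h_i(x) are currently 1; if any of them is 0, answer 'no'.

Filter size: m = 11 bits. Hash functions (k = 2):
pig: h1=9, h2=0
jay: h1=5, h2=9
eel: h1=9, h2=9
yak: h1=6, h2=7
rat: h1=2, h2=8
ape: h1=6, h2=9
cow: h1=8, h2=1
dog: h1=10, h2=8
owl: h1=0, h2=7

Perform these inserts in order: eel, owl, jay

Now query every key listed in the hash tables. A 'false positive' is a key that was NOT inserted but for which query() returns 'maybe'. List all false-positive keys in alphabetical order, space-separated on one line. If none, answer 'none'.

Answer: pig

Derivation:
Start: bits=00000000000
After insert 'eel': sets bits 9 -> bits=00000000010
After insert 'owl': sets bits 0 7 -> bits=10000001010
After insert 'jay': sets bits 5 9 -> bits=10000101010
Not inserted: ape cow dog pig rat yak — query each against bits=10000101010:
query ape: checks bit6=0, bit9=1 (has a 0) -> no => not a false positive
query cow: checks bit1=0, bit8=0 (has a 0) -> no => not a false positive
query dog: checks bit8=0, bit10=0 (has a 0) -> no => not a false positive
query pig: checks bit0=1, bit9=1 (all 1) -> maybe => FALSE POSITIVE
query rat: checks bit2=0, bit8=0 (has a 0) -> no => not a false positive
query yak: checks bit6=0, bit7=1 (has a 0) -> no => not a false positive
False positives (alphabetical): pig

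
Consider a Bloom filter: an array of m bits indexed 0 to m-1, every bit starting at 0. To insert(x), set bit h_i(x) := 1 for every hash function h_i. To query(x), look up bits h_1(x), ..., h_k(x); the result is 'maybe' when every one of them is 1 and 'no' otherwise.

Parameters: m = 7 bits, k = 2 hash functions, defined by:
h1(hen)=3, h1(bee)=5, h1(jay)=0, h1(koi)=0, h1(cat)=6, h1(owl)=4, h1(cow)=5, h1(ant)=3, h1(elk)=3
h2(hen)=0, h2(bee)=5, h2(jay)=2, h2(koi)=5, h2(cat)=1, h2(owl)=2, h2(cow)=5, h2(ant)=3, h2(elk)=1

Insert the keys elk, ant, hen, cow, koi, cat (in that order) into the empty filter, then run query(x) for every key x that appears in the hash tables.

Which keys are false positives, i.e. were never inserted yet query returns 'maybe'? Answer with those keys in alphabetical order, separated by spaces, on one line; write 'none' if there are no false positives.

Answer: bee

Derivation:
Start: bits=0000000
After insert 'elk': sets bits 1 3 -> bits=0101000
After insert 'ant': sets bits 3 -> bits=0101000
After insert 'hen': sets bits 0 3 -> bits=1101000
After insert 'cow': sets bits 5 -> bits=1101010
After insert 'koi': sets bits 0 5 -> bits=1101010
After insert 'cat': sets bits 1 6 -> bits=1101011
Not inserted: bee jay owl — query each against bits=1101011:
query bee: checks bit5=1 (all 1) -> maybe => FALSE POSITIVE
query jay: checks bit0=1, bit2=0 (has a 0) -> no => not a false positive
query owl: checks bit2=0, bit4=0 (has a 0) -> no => not a false positive
False positives (alphabetical): bee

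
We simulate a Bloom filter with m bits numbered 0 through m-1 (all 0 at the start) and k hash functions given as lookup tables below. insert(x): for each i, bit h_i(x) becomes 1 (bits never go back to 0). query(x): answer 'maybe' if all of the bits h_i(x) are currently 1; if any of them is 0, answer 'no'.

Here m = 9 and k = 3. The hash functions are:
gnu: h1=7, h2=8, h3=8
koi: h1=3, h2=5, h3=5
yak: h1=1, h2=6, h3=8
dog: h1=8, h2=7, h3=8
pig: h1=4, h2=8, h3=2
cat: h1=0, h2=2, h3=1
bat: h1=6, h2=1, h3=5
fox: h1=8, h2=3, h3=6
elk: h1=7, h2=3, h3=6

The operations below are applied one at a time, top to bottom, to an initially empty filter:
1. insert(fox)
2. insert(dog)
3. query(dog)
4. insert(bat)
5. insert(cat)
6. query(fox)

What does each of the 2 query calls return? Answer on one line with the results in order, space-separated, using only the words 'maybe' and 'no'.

Start: bits=000000000
Op 1: insert fox -> sets bits 3 6 8 -> bits=000100101
Op 2: insert dog -> sets bits 7 8 -> bits=000100111
Op 3: query dog -> checks bit7=1, bit8=1 (all 1) -> maybe
Op 4: insert bat -> sets bits 1 5 6 -> bits=010101111
Op 5: insert cat -> sets bits 0 1 2 -> bits=111101111
Op 6: query fox -> checks bit3=1, bit6=1, bit8=1 (all 1) -> maybe
Query results in order: maybe maybe

Answer: maybe maybe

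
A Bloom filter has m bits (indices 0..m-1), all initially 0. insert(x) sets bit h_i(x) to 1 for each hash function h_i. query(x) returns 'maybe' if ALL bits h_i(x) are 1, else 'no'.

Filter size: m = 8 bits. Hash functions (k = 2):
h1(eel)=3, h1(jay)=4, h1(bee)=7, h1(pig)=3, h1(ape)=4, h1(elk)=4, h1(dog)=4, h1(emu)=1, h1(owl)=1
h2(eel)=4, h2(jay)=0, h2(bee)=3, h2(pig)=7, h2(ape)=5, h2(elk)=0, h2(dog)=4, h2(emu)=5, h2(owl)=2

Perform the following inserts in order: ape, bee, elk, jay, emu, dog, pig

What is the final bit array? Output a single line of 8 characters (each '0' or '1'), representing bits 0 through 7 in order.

Start: bits=00000000
After insert 'ape': sets bits 4 5 -> bits=00001100
After insert 'bee': sets bits 3 7 -> bits=00011101
After insert 'elk': sets bits 0 4 -> bits=10011101
After insert 'jay': sets bits 0 4 -> bits=10011101
After insert 'emu': sets bits 1 5 -> bits=11011101
After insert 'dog': sets bits 4 -> bits=11011101
After insert 'pig': sets bits 3 7 -> bits=11011101

Answer: 11011101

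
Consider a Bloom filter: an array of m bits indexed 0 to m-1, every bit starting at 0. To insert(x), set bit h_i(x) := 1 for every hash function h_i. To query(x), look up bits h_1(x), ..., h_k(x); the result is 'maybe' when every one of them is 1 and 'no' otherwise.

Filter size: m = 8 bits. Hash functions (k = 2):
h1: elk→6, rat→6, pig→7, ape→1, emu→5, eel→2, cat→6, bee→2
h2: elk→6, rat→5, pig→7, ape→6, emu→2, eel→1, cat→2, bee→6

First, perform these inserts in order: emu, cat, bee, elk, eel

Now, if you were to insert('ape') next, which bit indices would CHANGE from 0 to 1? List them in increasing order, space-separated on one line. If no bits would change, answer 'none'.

Answer: none

Derivation:
Start: bits=00000000
After insert 'emu': sets bits 2 5 -> bits=00100100
After insert 'cat': sets bits 2 6 -> bits=00100110
After insert 'bee': sets bits 2 6 -> bits=00100110
After insert 'elk': sets bits 6 -> bits=00100110
After insert 'eel': sets bits 1 2 -> bits=01100110
insert 'ape' would touch bits 1 6; currently bit1=1, bit6=1
Bits that are 0 among those (would change 0->1): none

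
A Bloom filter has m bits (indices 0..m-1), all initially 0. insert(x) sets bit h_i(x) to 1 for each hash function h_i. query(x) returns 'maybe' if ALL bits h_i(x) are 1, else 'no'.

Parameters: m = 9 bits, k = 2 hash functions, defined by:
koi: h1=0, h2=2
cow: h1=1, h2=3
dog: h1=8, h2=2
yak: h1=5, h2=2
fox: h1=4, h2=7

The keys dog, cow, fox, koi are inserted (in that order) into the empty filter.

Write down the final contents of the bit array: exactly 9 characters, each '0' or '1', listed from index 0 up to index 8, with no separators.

Start: bits=000000000
After insert 'dog': sets bits 2 8 -> bits=001000001
After insert 'cow': sets bits 1 3 -> bits=011100001
After insert 'fox': sets bits 4 7 -> bits=011110011
After insert 'koi': sets bits 0 2 -> bits=111110011

Answer: 111110011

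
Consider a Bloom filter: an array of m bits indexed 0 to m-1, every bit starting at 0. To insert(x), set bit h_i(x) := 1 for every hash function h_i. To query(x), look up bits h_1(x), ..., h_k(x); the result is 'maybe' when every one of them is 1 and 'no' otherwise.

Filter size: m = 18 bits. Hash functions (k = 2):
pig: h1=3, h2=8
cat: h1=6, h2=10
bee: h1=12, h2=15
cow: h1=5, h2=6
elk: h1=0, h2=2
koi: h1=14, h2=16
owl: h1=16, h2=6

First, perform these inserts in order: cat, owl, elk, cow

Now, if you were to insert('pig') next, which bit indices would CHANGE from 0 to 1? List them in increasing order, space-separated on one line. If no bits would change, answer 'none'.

Start: bits=000000000000000000
After insert 'cat': sets bits 6 10 -> bits=000000100010000000
After insert 'owl': sets bits 6 16 -> bits=000000100010000010
After insert 'elk': sets bits 0 2 -> bits=101000100010000010
After insert 'cow': sets bits 5 6 -> bits=101001100010000010
insert 'pig' would touch bits 3 8; currently bit3=0, bit8=0
Bits that are 0 among those (would change 0->1): 3 8

Answer: 3 8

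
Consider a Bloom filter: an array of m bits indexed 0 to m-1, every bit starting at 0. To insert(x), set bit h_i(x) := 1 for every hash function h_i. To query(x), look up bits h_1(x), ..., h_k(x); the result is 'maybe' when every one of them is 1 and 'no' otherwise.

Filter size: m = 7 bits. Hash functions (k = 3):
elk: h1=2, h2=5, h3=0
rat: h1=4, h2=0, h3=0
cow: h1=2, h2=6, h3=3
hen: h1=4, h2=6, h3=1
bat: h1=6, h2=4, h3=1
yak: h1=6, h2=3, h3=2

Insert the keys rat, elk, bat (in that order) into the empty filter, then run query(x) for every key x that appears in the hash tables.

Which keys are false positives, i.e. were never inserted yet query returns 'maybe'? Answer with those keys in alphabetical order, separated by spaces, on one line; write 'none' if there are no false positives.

Start: bits=0000000
After insert 'rat': sets bits 0 4 -> bits=1000100
After insert 'elk': sets bits 0 2 5 -> bits=1010110
After insert 'bat': sets bits 1 4 6 -> bits=1110111
Not inserted: cow hen yak — query each against bits=1110111:
query cow: checks bit2=1, bit3=0, bit6=1 (has a 0) -> no => not a false positive
query hen: checks bit1=1, bit4=1, bit6=1 (all 1) -> maybe => FALSE POSITIVE
query yak: checks bit2=1, bit3=0, bit6=1 (has a 0) -> no => not a false positive
False positives (alphabetical): hen

Answer: hen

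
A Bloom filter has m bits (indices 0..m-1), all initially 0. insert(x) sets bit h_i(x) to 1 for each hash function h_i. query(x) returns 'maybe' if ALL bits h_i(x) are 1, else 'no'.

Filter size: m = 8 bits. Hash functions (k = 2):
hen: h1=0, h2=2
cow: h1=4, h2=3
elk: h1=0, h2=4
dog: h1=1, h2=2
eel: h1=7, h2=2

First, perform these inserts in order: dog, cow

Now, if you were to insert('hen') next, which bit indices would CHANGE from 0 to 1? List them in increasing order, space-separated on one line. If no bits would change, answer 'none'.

Answer: 0

Derivation:
Start: bits=00000000
After insert 'dog': sets bits 1 2 -> bits=01100000
After insert 'cow': sets bits 3 4 -> bits=01111000
insert 'hen' would touch bits 0 2; currently bit0=0, bit2=1
Bits that are 0 among those (would change 0->1): 0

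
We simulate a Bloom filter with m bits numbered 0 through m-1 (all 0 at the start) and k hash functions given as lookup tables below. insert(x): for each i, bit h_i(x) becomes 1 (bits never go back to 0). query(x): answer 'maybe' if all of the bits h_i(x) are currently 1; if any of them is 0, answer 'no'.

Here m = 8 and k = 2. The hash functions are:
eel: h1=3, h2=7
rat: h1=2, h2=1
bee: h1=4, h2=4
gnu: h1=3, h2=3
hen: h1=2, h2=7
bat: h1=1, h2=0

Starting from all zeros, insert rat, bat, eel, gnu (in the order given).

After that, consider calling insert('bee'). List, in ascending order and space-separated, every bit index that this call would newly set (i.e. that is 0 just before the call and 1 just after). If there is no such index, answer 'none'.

Start: bits=00000000
After insert 'rat': sets bits 1 2 -> bits=01100000
After insert 'bat': sets bits 0 1 -> bits=11100000
After insert 'eel': sets bits 3 7 -> bits=11110001
After insert 'gnu': sets bits 3 -> bits=11110001
insert 'bee' would touch bits 4; currently bit4=0
Bits that are 0 among those (would change 0->1): 4

Answer: 4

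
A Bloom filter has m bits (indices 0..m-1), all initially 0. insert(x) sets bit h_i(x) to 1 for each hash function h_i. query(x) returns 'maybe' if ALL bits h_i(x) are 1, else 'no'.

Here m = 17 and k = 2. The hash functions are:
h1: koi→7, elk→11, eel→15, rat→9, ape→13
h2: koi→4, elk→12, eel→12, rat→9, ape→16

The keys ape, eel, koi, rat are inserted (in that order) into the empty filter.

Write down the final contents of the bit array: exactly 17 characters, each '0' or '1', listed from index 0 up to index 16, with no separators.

Start: bits=00000000000000000
After insert 'ape': sets bits 13 16 -> bits=00000000000001001
After insert 'eel': sets bits 12 15 -> bits=00000000000011011
After insert 'koi': sets bits 4 7 -> bits=00001001000011011
After insert 'rat': sets bits 9 -> bits=00001001010011011

Answer: 00001001010011011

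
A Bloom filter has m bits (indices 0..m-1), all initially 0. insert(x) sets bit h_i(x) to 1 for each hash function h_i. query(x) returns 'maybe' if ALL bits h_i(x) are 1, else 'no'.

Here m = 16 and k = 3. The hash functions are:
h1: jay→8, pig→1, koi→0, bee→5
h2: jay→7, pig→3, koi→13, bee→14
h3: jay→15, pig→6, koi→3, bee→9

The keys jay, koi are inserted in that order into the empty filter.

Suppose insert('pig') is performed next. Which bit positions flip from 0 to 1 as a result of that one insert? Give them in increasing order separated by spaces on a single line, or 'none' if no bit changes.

Answer: 1 6

Derivation:
Start: bits=0000000000000000
After insert 'jay': sets bits 7 8 15 -> bits=0000000110000001
After insert 'koi': sets bits 0 3 13 -> bits=1001000110000101
insert 'pig' would touch bits 1 3 6; currently bit1=0, bit3=1, bit6=0
Bits that are 0 among those (would change 0->1): 1 6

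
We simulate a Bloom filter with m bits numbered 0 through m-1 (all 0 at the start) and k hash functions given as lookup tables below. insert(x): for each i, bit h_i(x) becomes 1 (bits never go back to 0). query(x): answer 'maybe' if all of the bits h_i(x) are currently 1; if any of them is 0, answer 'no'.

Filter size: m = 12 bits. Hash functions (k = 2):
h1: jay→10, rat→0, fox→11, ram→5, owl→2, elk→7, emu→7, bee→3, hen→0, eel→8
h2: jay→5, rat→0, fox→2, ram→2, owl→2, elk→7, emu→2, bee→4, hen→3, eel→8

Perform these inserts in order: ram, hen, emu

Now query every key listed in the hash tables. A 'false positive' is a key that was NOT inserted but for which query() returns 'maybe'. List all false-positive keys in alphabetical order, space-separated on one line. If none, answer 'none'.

Start: bits=000000000000
After insert 'ram': sets bits 2 5 -> bits=001001000000
After insert 'hen': sets bits 0 3 -> bits=101101000000
After insert 'emu': sets bits 2 7 -> bits=101101010000
Not inserted: bee eel elk fox jay owl rat — query each against bits=101101010000:
query bee: checks bit3=1, bit4=0 (has a 0) -> no => not a false positive
query eel: checks bit8=0 (has a 0) -> no => not a false positive
query elk: checks bit7=1 (all 1) -> maybe => FALSE POSITIVE
query fox: checks bit2=1, bit11=0 (has a 0) -> no => not a false positive
query jay: checks bit5=1, bit10=0 (has a 0) -> no => not a false positive
query owl: checks bit2=1 (all 1) -> maybe => FALSE POSITIVE
query rat: checks bit0=1 (all 1) -> maybe => FALSE POSITIVE
False positives (alphabetical): elk owl rat

Answer: elk owl rat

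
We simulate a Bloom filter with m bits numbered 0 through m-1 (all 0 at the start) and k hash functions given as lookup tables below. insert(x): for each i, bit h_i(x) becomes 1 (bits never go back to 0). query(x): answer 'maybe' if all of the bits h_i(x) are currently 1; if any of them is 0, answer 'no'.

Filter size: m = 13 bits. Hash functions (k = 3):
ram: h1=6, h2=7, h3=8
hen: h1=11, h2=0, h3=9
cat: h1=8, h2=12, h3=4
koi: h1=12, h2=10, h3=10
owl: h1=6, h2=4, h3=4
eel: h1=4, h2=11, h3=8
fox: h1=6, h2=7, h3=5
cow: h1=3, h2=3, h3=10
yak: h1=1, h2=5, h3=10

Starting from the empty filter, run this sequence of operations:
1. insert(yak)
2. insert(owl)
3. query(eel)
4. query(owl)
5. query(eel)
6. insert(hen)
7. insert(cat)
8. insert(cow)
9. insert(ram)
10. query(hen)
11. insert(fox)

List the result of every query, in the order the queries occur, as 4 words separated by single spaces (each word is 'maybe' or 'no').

Answer: no maybe no maybe

Derivation:
Start: bits=0000000000000
Op 1: insert yak -> sets bits 1 5 10 -> bits=0100010000100
Op 2: insert owl -> sets bits 4 6 -> bits=0100111000100
Op 3: query eel -> checks bit4=1, bit8=0, bit11=0 (has a 0) -> no
Op 4: query owl -> checks bit4=1, bit6=1 (all 1) -> maybe
Op 5: query eel -> checks bit4=1, bit8=0, bit11=0 (has a 0) -> no
Op 6: insert hen -> sets bits 0 9 11 -> bits=1100111001110
Op 7: insert cat -> sets bits 4 8 12 -> bits=1100111011111
Op 8: insert cow -> sets bits 3 10 -> bits=1101111011111
Op 9: insert ram -> sets bits 6 7 8 -> bits=1101111111111
Op 10: query hen -> checks bit0=1, bit9=1, bit11=1 (all 1) -> maybe
Op 11: insert fox -> sets bits 5 6 7 -> bits=1101111111111
Query results in order: no maybe no maybe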